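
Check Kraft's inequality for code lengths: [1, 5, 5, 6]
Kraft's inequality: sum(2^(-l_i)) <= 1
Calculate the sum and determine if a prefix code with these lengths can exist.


Sum = 2^(-1) + 2^(-5) + 2^(-5) + 2^(-6)
    = 0.5 + 0.03125 + 0.03125 + 0.015625
    = 37/64 = 0.578125
Since 0.578125 <= 1, Kraft's inequality IS satisfied.
A prefix code with these lengths CAN exist.

Kraft sum = 0.578125. Satisfied.


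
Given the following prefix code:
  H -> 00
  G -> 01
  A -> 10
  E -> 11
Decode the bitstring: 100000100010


Decoding step by step:
Bits 10 -> A
Bits 00 -> H
Bits 00 -> H
Bits 10 -> A
Bits 00 -> H
Bits 10 -> A


Decoded message: AHHAHA


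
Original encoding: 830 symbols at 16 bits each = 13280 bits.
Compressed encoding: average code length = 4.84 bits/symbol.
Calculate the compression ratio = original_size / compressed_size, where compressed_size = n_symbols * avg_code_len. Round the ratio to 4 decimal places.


original_size = n_symbols * orig_bits = 830 * 16 = 13280 bits
compressed_size = n_symbols * avg_code_len = 830 * 4.84 = 4017.2 bits
ratio = original_size / compressed_size = 13280 / 4017.2 = 3.3058

Compression ratio = 3.3058


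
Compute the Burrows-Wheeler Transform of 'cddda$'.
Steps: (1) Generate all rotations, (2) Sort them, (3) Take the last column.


Rotations (sorted):
  0: $cddda -> last char: a
  1: a$cddd -> last char: d
  2: cddda$ -> last char: $
  3: da$cdd -> last char: d
  4: dda$cd -> last char: d
  5: ddda$c -> last char: c


BWT = ad$ddc


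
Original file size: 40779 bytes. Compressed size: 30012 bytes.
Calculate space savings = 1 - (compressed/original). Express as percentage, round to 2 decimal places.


ratio = compressed/original = 30012/40779 = 0.735967
savings = 1 - ratio = 1 - 0.735967 = 0.264033
as a percentage: 0.264033 * 100 = 26.4%

Space savings = 1 - 30012/40779 = 26.4%


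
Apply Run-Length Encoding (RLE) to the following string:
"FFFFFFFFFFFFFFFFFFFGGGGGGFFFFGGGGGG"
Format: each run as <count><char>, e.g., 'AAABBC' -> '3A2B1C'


Scanning runs left to right:
  i=0: run of 'F' x 19 -> '19F'
  i=19: run of 'G' x 6 -> '6G'
  i=25: run of 'F' x 4 -> '4F'
  i=29: run of 'G' x 6 -> '6G'

RLE = 19F6G4F6G


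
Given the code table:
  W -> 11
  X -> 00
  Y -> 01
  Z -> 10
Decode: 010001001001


Decoding:
01 -> Y
00 -> X
01 -> Y
00 -> X
10 -> Z
01 -> Y


Result: YXYXZY


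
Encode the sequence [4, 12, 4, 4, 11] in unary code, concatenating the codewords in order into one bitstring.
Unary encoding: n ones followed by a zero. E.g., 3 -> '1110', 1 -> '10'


Encode each number as n ones followed by a terminating 0:
  4 -> 11110 (5 bits)
  12 -> 1111111111110 (13 bits)
  4 -> 11110 (5 bits)
  4 -> 11110 (5 bits)
  11 -> 111111111110 (12 bits)
Total length = 5 + 13 + 5 + 5 + 12 = 40 bits.

Unary([4, 12, 4, 4, 11]) = 1111011111111111101111011110111111111110 (40 bits)


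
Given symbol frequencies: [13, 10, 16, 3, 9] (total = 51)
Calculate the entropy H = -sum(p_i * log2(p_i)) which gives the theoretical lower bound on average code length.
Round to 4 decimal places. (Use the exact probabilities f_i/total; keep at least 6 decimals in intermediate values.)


Per-symbol terms -p_i * log2(p_i) with p_i = f_i/51:
  p = 13/51 = 0.254902: log2(p) = -1.971986, -p*log2(p) = 0.502663
  p = 10/51 = 0.196078: log2(p) = -2.350497, -p*log2(p) = 0.460882
  p = 16/51 = 0.313725: log2(p) = -1.672425, -p*log2(p) = 0.524682
  p = 3/51 = 0.058824: log2(p) = -4.087463, -p*log2(p) = 0.240439
  p = 9/51 = 0.176471: log2(p) = -2.502500, -p*log2(p) = 0.441618
H = 0.502663 + 0.460882 + 0.524682 + 0.240439 + 0.441618 = 2.170284

H = 2.1703 bits/symbol


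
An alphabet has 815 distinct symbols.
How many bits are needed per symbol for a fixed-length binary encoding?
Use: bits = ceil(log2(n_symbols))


log2(815) = 9.6707
Bracket: 2^9 = 512 < 815 <= 2^10 = 1024
So ceil(log2(815)) = 10

bits = ceil(log2(815)) = ceil(9.6707) = 10 bits


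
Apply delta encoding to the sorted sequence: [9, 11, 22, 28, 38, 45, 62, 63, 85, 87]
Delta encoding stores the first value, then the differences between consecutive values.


First value: 9
Deltas:
  11 - 9 = 2
  22 - 11 = 11
  28 - 22 = 6
  38 - 28 = 10
  45 - 38 = 7
  62 - 45 = 17
  63 - 62 = 1
  85 - 63 = 22
  87 - 85 = 2


Delta encoded: [9, 2, 11, 6, 10, 7, 17, 1, 22, 2]


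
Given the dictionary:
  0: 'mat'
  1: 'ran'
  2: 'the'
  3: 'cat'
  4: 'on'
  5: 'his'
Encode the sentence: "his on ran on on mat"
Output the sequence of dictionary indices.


Look up each word in the dictionary:
  'his' -> 5
  'on' -> 4
  'ran' -> 1
  'on' -> 4
  'on' -> 4
  'mat' -> 0

Encoded: [5, 4, 1, 4, 4, 0]


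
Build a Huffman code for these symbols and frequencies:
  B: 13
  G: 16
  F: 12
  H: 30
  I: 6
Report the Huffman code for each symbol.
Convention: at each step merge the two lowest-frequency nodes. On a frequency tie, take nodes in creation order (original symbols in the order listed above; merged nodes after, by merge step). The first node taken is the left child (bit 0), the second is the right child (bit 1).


Huffman tree construction:
Step 1: Merge I(6) + F(12) = 18
Step 2: Merge B(13) + G(16) = 29
Step 3: Merge (I+F)(18) + (B+G)(29) = 47
Step 4: Merge H(30) + ((I+F)+(B+G))(47) = 77
Read each symbol's code off the tree from the root (left child = 0, right child = 1).

Codes:
  B: 110 (length 3)
  G: 111 (length 3)
  F: 101 (length 3)
  H: 0 (length 1)
  I: 100 (length 3)
Average code length: 171/77 = 2.2208 bits/symbol


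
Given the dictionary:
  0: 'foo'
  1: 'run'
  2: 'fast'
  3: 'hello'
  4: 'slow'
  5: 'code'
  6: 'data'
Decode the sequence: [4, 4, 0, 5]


Look up each index in the dictionary:
  4 -> 'slow'
  4 -> 'slow'
  0 -> 'foo'
  5 -> 'code'

Decoded: "slow slow foo code"


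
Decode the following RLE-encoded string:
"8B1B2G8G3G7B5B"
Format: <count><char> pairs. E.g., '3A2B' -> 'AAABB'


Expanding each <count><char> pair:
  8B -> 'BBBBBBBB'
  1B -> 'B'
  2G -> 'GG'
  8G -> 'GGGGGGGG'
  3G -> 'GGG'
  7B -> 'BBBBBBB'
  5B -> 'BBBBB'

Decoded = BBBBBBBBBGGGGGGGGGGGGGBBBBBBBBBBBB


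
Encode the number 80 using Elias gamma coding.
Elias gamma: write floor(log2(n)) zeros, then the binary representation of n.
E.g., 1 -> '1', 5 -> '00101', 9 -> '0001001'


num_bits = floor(log2(80)) + 1 = 7
leading_zeros = num_bits - 1 = 6
binary(80) = 1010000

Elias gamma(80) = '000000' + '1010000' = 0000001010000 (13 bits)


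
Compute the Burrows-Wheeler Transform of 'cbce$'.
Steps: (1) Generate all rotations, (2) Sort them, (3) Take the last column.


Rotations (sorted):
  0: $cbce -> last char: e
  1: bce$c -> last char: c
  2: cbce$ -> last char: $
  3: ce$cb -> last char: b
  4: e$cbc -> last char: c


BWT = ec$bc


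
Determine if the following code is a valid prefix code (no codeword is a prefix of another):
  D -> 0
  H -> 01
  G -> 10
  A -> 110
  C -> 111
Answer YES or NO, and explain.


Checking each pair (does one codeword prefix another?):
  D='0' vs H='01': prefix -- VIOLATION

NO -- this is NOT a valid prefix code. D (0) is a prefix of H (01).


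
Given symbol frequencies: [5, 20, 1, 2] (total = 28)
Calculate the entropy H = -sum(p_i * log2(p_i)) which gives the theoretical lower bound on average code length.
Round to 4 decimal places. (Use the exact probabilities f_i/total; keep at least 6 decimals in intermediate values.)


Per-symbol terms -p_i * log2(p_i) with p_i = f_i/28:
  p = 5/28 = 0.178571: log2(p) = -2.485427, -p*log2(p) = 0.443826
  p = 20/28 = 0.714286: log2(p) = -0.485427, -p*log2(p) = 0.346733
  p = 1/28 = 0.035714: log2(p) = -4.807355, -p*log2(p) = 0.171691
  p = 2/28 = 0.071429: log2(p) = -3.807355, -p*log2(p) = 0.271954
H = 0.443826 + 0.346733 + 0.171691 + 0.271954 = 1.234204

H = 1.2342 bits/symbol


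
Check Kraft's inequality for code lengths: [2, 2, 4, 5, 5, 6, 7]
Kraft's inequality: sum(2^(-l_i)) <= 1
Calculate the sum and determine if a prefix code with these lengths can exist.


Sum = 2^(-2) + 2^(-2) + 2^(-4) + 2^(-5) + 2^(-5) + 2^(-6) + 2^(-7)
    = 0.25 + 0.25 + 0.0625 + 0.03125 + 0.03125 + 0.015625 + 0.0078125
    = 83/128 = 0.6484375
Since 0.6484375 <= 1, Kraft's inequality IS satisfied.
A prefix code with these lengths CAN exist.

Kraft sum = 0.6484375. Satisfied.


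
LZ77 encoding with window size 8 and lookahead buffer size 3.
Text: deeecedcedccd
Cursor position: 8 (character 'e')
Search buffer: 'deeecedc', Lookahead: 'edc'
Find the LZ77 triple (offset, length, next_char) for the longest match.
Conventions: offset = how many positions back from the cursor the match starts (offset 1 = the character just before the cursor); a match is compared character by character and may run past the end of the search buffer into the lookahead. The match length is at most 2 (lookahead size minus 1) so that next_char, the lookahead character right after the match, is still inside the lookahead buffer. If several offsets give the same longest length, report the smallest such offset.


Try each offset into the search buffer:
  offset=1 (pos 7, char 'c'): match length 0
  offset=2 (pos 6, char 'd'): match length 0
  offset=3 (pos 5, char 'e'): match length 2
  offset=4 (pos 4, char 'c'): match length 0
  offset=5 (pos 3, char 'e'): match length 1
  offset=6 (pos 2, char 'e'): match length 1
  offset=7 (pos 1, char 'e'): match length 1
  offset=8 (pos 0, char 'd'): match length 0
Longest match has length 2 at offset 3.
next_char = character at position 8 + 2 = 10 -> 'c'

Best match: offset=3, length=2 (matching 'ed' starting at position 5)
LZ77 triple: (3, 2, 'c')


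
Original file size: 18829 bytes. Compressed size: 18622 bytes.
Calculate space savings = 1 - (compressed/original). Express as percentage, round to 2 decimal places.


ratio = compressed/original = 18622/18829 = 0.989006
savings = 1 - ratio = 1 - 0.989006 = 0.010994
as a percentage: 0.010994 * 100 = 1.1%

Space savings = 1 - 18622/18829 = 1.1%


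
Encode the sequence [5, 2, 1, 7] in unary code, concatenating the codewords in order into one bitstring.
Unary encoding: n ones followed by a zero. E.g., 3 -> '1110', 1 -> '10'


Encode each number as n ones followed by a terminating 0:
  5 -> 111110 (6 bits)
  2 -> 110 (3 bits)
  1 -> 10 (2 bits)
  7 -> 11111110 (8 bits)
Total length = 6 + 3 + 2 + 8 = 19 bits.

Unary([5, 2, 1, 7]) = 1111101101011111110 (19 bits)


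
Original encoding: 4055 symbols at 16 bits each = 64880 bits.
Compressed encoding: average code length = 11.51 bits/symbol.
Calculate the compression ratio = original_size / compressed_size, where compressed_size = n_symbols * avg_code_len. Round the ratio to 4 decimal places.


original_size = n_symbols * orig_bits = 4055 * 16 = 64880 bits
compressed_size = n_symbols * avg_code_len = 4055 * 11.51 = 46673.05 bits
ratio = original_size / compressed_size = 64880 / 46673.05 = 1.3901

Compression ratio = 1.3901


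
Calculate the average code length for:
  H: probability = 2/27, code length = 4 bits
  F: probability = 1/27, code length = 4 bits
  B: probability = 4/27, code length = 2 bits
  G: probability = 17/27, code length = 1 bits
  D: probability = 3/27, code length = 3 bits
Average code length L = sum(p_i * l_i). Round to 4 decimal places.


Weighted contributions p_i * l_i:
  H: (2/27) * 4 = 8/27
  F: (1/27) * 4 = 4/27
  B: (4/27) * 2 = 8/27
  G: (17/27) * 1 = 17/27
  D: (3/27) * 3 = 9/27
Sum = (8 + 4 + 8 + 17 + 9)/27 = 46/27

L = 46/27 = 1.7037 bits/symbol


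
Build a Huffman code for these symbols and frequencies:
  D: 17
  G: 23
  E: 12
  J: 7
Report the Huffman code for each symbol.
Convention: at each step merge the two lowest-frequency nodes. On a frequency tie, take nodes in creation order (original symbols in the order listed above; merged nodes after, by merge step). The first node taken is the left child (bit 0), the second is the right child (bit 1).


Huffman tree construction:
Step 1: Merge J(7) + E(12) = 19
Step 2: Merge D(17) + (J+E)(19) = 36
Step 3: Merge G(23) + (D+(J+E))(36) = 59
Read each symbol's code off the tree from the root (left child = 0, right child = 1).

Codes:
  D: 10 (length 2)
  G: 0 (length 1)
  E: 111 (length 3)
  J: 110 (length 3)
Average code length: 114/59 = 1.9322 bits/symbol


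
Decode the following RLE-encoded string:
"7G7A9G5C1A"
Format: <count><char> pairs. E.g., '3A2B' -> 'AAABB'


Expanding each <count><char> pair:
  7G -> 'GGGGGGG'
  7A -> 'AAAAAAA'
  9G -> 'GGGGGGGGG'
  5C -> 'CCCCC'
  1A -> 'A'

Decoded = GGGGGGGAAAAAAAGGGGGGGGGCCCCCA


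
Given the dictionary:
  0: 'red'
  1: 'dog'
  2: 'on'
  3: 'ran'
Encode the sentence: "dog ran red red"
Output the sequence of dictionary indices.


Look up each word in the dictionary:
  'dog' -> 1
  'ran' -> 3
  'red' -> 0
  'red' -> 0

Encoded: [1, 3, 0, 0]


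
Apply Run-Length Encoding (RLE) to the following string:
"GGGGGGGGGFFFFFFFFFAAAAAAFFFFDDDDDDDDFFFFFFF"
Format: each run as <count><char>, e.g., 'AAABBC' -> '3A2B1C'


Scanning runs left to right:
  i=0: run of 'G' x 9 -> '9G'
  i=9: run of 'F' x 9 -> '9F'
  i=18: run of 'A' x 6 -> '6A'
  i=24: run of 'F' x 4 -> '4F'
  i=28: run of 'D' x 8 -> '8D'
  i=36: run of 'F' x 7 -> '7F'

RLE = 9G9F6A4F8D7F


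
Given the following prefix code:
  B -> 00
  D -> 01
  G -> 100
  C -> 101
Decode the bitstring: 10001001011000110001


Decoding step by step:
Bits 100 -> G
Bits 01 -> D
Bits 00 -> B
Bits 101 -> C
Bits 100 -> G
Bits 01 -> D
Bits 100 -> G
Bits 01 -> D


Decoded message: GDBCGDGD


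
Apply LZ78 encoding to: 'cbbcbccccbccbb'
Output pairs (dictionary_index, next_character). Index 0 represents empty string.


LZ78 encoding steps:
Dictionary: {0: ''}
Step 1: w='' (idx 0), next='c' -> output (0, 'c'), add 'c' as idx 1
Step 2: w='' (idx 0), next='b' -> output (0, 'b'), add 'b' as idx 2
Step 3: w='b' (idx 2), next='c' -> output (2, 'c'), add 'bc' as idx 3
Step 4: w='bc' (idx 3), next='c' -> output (3, 'c'), add 'bcc' as idx 4
Step 5: w='c' (idx 1), next='c' -> output (1, 'c'), add 'cc' as idx 5
Step 6: w='bcc' (idx 4), next='b' -> output (4, 'b'), add 'bccb' as idx 6
Step 7: w='b' (idx 2), end of input -> output (2, '')


Encoded: [(0, 'c'), (0, 'b'), (2, 'c'), (3, 'c'), (1, 'c'), (4, 'b'), (2, '')]


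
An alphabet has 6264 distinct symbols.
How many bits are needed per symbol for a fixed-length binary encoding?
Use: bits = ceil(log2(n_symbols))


log2(6264) = 12.6129
Bracket: 2^12 = 4096 < 6264 <= 2^13 = 8192
So ceil(log2(6264)) = 13

bits = ceil(log2(6264)) = ceil(12.6129) = 13 bits


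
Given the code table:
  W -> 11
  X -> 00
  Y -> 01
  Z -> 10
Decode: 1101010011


Decoding:
11 -> W
01 -> Y
01 -> Y
00 -> X
11 -> W


Result: WYYXW


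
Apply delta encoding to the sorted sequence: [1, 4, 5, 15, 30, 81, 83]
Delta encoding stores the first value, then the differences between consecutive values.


First value: 1
Deltas:
  4 - 1 = 3
  5 - 4 = 1
  15 - 5 = 10
  30 - 15 = 15
  81 - 30 = 51
  83 - 81 = 2


Delta encoded: [1, 3, 1, 10, 15, 51, 2]


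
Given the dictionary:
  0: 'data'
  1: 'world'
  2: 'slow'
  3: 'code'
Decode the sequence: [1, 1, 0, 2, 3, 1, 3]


Look up each index in the dictionary:
  1 -> 'world'
  1 -> 'world'
  0 -> 'data'
  2 -> 'slow'
  3 -> 'code'
  1 -> 'world'
  3 -> 'code'

Decoded: "world world data slow code world code"


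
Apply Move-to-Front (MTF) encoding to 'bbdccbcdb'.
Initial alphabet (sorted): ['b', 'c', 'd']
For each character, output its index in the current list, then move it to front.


MTF encoding:
'b': index 0 in ['b', 'c', 'd'] -> ['b', 'c', 'd']
'b': index 0 in ['b', 'c', 'd'] -> ['b', 'c', 'd']
'd': index 2 in ['b', 'c', 'd'] -> ['d', 'b', 'c']
'c': index 2 in ['d', 'b', 'c'] -> ['c', 'd', 'b']
'c': index 0 in ['c', 'd', 'b'] -> ['c', 'd', 'b']
'b': index 2 in ['c', 'd', 'b'] -> ['b', 'c', 'd']
'c': index 1 in ['b', 'c', 'd'] -> ['c', 'b', 'd']
'd': index 2 in ['c', 'b', 'd'] -> ['d', 'c', 'b']
'b': index 2 in ['d', 'c', 'b'] -> ['b', 'd', 'c']


Output: [0, 0, 2, 2, 0, 2, 1, 2, 2]


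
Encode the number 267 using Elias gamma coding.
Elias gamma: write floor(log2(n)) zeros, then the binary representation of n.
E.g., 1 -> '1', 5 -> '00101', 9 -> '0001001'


num_bits = floor(log2(267)) + 1 = 9
leading_zeros = num_bits - 1 = 8
binary(267) = 100001011

Elias gamma(267) = '00000000' + '100001011' = 00000000100001011 (17 bits)


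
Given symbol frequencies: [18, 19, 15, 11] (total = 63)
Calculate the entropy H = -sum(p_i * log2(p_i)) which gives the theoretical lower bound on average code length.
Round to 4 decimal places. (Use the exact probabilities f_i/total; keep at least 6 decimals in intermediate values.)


Per-symbol terms -p_i * log2(p_i) with p_i = f_i/63:
  p = 18/63 = 0.285714: log2(p) = -1.807355, -p*log2(p) = 0.516387
  p = 19/63 = 0.301587: log2(p) = -1.729352, -p*log2(p) = 0.521551
  p = 15/63 = 0.238095: log2(p) = -2.070389, -p*log2(p) = 0.492950
  p = 11/63 = 0.174603: log2(p) = -2.517848, -p*log2(p) = 0.439624
H = 0.516387 + 0.521551 + 0.492950 + 0.439624 = 1.970512

H = 1.9705 bits/symbol


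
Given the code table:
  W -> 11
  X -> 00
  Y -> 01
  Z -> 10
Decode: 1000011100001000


Decoding:
10 -> Z
00 -> X
01 -> Y
11 -> W
00 -> X
00 -> X
10 -> Z
00 -> X


Result: ZXYWXXZX


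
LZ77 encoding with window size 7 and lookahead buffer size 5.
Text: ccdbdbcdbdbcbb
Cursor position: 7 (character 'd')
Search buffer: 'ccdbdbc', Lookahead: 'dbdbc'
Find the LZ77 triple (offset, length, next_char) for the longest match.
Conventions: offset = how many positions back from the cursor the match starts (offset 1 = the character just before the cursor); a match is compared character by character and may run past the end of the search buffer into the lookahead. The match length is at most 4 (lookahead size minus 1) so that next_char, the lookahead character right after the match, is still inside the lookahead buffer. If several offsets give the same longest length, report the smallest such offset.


Try each offset into the search buffer:
  offset=1 (pos 6, char 'c'): match length 0
  offset=2 (pos 5, char 'b'): match length 0
  offset=3 (pos 4, char 'd'): match length 2
  offset=4 (pos 3, char 'b'): match length 0
  offset=5 (pos 2, char 'd'): match length 4
  offset=6 (pos 1, char 'c'): match length 0
  offset=7 (pos 0, char 'c'): match length 0
Longest match has length 4 at offset 5.
next_char = character at position 7 + 4 = 11 -> 'c'

Best match: offset=5, length=4 (matching 'dbdb' starting at position 2)
LZ77 triple: (5, 4, 'c')


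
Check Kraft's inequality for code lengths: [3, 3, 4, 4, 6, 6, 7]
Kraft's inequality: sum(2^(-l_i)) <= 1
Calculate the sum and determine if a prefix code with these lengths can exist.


Sum = 2^(-3) + 2^(-3) + 2^(-4) + 2^(-4) + 2^(-6) + 2^(-6) + 2^(-7)
    = 0.125 + 0.125 + 0.0625 + 0.0625 + 0.015625 + 0.015625 + 0.0078125
    = 53/128 = 0.4140625
Since 0.4140625 <= 1, Kraft's inequality IS satisfied.
A prefix code with these lengths CAN exist.

Kraft sum = 0.4140625. Satisfied.


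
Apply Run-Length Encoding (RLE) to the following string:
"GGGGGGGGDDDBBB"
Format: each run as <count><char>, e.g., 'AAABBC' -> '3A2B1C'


Scanning runs left to right:
  i=0: run of 'G' x 8 -> '8G'
  i=8: run of 'D' x 3 -> '3D'
  i=11: run of 'B' x 3 -> '3B'

RLE = 8G3D3B


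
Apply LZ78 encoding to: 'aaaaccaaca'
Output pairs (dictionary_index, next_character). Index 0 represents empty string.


LZ78 encoding steps:
Dictionary: {0: ''}
Step 1: w='' (idx 0), next='a' -> output (0, 'a'), add 'a' as idx 1
Step 2: w='a' (idx 1), next='a' -> output (1, 'a'), add 'aa' as idx 2
Step 3: w='a' (idx 1), next='c' -> output (1, 'c'), add 'ac' as idx 3
Step 4: w='' (idx 0), next='c' -> output (0, 'c'), add 'c' as idx 4
Step 5: w='aa' (idx 2), next='c' -> output (2, 'c'), add 'aac' as idx 5
Step 6: w='a' (idx 1), end of input -> output (1, '')


Encoded: [(0, 'a'), (1, 'a'), (1, 'c'), (0, 'c'), (2, 'c'), (1, '')]


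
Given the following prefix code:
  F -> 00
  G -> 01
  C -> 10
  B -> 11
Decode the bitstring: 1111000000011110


Decoding step by step:
Bits 11 -> B
Bits 11 -> B
Bits 00 -> F
Bits 00 -> F
Bits 00 -> F
Bits 01 -> G
Bits 11 -> B
Bits 10 -> C


Decoded message: BBFFFGBC


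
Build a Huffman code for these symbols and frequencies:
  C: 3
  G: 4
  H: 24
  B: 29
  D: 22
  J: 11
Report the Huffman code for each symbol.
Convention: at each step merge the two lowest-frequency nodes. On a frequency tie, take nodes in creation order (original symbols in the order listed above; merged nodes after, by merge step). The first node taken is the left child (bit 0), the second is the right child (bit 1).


Huffman tree construction:
Step 1: Merge C(3) + G(4) = 7
Step 2: Merge (C+G)(7) + J(11) = 18
Step 3: Merge ((C+G)+J)(18) + D(22) = 40
Step 4: Merge H(24) + B(29) = 53
Step 5: Merge (((C+G)+J)+D)(40) + (H+B)(53) = 93
Read each symbol's code off the tree from the root (left child = 0, right child = 1).

Codes:
  C: 0000 (length 4)
  G: 0001 (length 4)
  H: 10 (length 2)
  B: 11 (length 2)
  D: 01 (length 2)
  J: 001 (length 3)
Average code length: 211/93 = 2.2688 bits/symbol


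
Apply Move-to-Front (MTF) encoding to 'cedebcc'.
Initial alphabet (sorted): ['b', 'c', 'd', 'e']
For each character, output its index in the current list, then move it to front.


MTF encoding:
'c': index 1 in ['b', 'c', 'd', 'e'] -> ['c', 'b', 'd', 'e']
'e': index 3 in ['c', 'b', 'd', 'e'] -> ['e', 'c', 'b', 'd']
'd': index 3 in ['e', 'c', 'b', 'd'] -> ['d', 'e', 'c', 'b']
'e': index 1 in ['d', 'e', 'c', 'b'] -> ['e', 'd', 'c', 'b']
'b': index 3 in ['e', 'd', 'c', 'b'] -> ['b', 'e', 'd', 'c']
'c': index 3 in ['b', 'e', 'd', 'c'] -> ['c', 'b', 'e', 'd']
'c': index 0 in ['c', 'b', 'e', 'd'] -> ['c', 'b', 'e', 'd']


Output: [1, 3, 3, 1, 3, 3, 0]


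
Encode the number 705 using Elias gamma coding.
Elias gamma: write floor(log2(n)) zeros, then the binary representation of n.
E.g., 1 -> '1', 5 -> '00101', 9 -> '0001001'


num_bits = floor(log2(705)) + 1 = 10
leading_zeros = num_bits - 1 = 9
binary(705) = 1011000001

Elias gamma(705) = '000000000' + '1011000001' = 0000000001011000001 (19 bits)


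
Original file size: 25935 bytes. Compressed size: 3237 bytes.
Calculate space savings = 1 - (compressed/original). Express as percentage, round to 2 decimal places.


ratio = compressed/original = 3237/25935 = 0.124812
savings = 1 - ratio = 1 - 0.124812 = 0.875188
as a percentage: 0.875188 * 100 = 87.52%

Space savings = 1 - 3237/25935 = 87.52%


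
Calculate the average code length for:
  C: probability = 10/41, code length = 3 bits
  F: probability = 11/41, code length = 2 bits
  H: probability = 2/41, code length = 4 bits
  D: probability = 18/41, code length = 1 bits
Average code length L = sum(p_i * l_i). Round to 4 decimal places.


Weighted contributions p_i * l_i:
  C: (10/41) * 3 = 30/41
  F: (11/41) * 2 = 22/41
  H: (2/41) * 4 = 8/41
  D: (18/41) * 1 = 18/41
Sum = (30 + 22 + 8 + 18)/41 = 78/41

L = 78/41 = 1.9024 bits/symbol


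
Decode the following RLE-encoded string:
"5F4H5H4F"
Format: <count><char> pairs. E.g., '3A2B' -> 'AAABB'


Expanding each <count><char> pair:
  5F -> 'FFFFF'
  4H -> 'HHHH'
  5H -> 'HHHHH'
  4F -> 'FFFF'

Decoded = FFFFFHHHHHHHHHFFFF


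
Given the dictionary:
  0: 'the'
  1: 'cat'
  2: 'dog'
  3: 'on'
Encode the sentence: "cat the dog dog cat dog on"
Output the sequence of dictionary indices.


Look up each word in the dictionary:
  'cat' -> 1
  'the' -> 0
  'dog' -> 2
  'dog' -> 2
  'cat' -> 1
  'dog' -> 2
  'on' -> 3

Encoded: [1, 0, 2, 2, 1, 2, 3]


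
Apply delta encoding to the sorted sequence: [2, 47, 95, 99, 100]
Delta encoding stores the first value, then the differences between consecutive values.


First value: 2
Deltas:
  47 - 2 = 45
  95 - 47 = 48
  99 - 95 = 4
  100 - 99 = 1


Delta encoded: [2, 45, 48, 4, 1]


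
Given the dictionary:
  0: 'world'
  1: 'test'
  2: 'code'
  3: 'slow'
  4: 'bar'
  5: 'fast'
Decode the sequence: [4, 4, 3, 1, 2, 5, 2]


Look up each index in the dictionary:
  4 -> 'bar'
  4 -> 'bar'
  3 -> 'slow'
  1 -> 'test'
  2 -> 'code'
  5 -> 'fast'
  2 -> 'code'

Decoded: "bar bar slow test code fast code"


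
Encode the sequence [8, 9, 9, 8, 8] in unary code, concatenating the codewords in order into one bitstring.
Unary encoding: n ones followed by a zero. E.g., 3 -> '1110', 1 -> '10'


Encode each number as n ones followed by a terminating 0:
  8 -> 111111110 (9 bits)
  9 -> 1111111110 (10 bits)
  9 -> 1111111110 (10 bits)
  8 -> 111111110 (9 bits)
  8 -> 111111110 (9 bits)
Total length = 9 + 10 + 10 + 9 + 9 = 47 bits.

Unary([8, 9, 9, 8, 8]) = 11111111011111111101111111110111111110111111110 (47 bits)


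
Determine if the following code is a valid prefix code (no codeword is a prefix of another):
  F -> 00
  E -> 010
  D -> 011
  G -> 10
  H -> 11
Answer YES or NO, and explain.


Checking each pair (does one codeword prefix another?):
  F='00' vs E='010': no prefix
  F='00' vs D='011': no prefix
  F='00' vs G='10': no prefix
  F='00' vs H='11': no prefix
  E='010' vs F='00': no prefix
  E='010' vs D='011': no prefix
  E='010' vs G='10': no prefix
  E='010' vs H='11': no prefix
  D='011' vs F='00': no prefix
  D='011' vs E='010': no prefix
  D='011' vs G='10': no prefix
  D='011' vs H='11': no prefix
  G='10' vs F='00': no prefix
  G='10' vs E='010': no prefix
  G='10' vs D='011': no prefix
  G='10' vs H='11': no prefix
  H='11' vs F='00': no prefix
  H='11' vs E='010': no prefix
  H='11' vs D='011': no prefix
  H='11' vs G='10': no prefix
No violation found over all pairs.

YES -- this is a valid prefix code. No codeword is a prefix of any other codeword.


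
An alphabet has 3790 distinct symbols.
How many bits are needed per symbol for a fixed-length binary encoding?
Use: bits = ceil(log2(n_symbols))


log2(3790) = 11.888
Bracket: 2^11 = 2048 < 3790 <= 2^12 = 4096
So ceil(log2(3790)) = 12

bits = ceil(log2(3790)) = ceil(11.888) = 12 bits


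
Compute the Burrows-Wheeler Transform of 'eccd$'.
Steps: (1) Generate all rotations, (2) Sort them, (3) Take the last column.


Rotations (sorted):
  0: $eccd -> last char: d
  1: ccd$e -> last char: e
  2: cd$ec -> last char: c
  3: d$ecc -> last char: c
  4: eccd$ -> last char: $


BWT = decc$


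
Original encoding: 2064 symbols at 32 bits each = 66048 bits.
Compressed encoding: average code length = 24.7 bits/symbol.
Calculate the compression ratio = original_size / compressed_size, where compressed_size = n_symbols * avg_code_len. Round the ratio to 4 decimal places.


original_size = n_symbols * orig_bits = 2064 * 32 = 66048 bits
compressed_size = n_symbols * avg_code_len = 2064 * 24.7 = 50980.8 bits
ratio = original_size / compressed_size = 66048 / 50980.8 = 1.2955

Compression ratio = 1.2955


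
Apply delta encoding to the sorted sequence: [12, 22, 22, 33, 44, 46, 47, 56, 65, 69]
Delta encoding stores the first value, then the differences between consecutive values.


First value: 12
Deltas:
  22 - 12 = 10
  22 - 22 = 0
  33 - 22 = 11
  44 - 33 = 11
  46 - 44 = 2
  47 - 46 = 1
  56 - 47 = 9
  65 - 56 = 9
  69 - 65 = 4


Delta encoded: [12, 10, 0, 11, 11, 2, 1, 9, 9, 4]


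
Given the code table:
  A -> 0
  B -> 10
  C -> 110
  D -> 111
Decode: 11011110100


Decoding:
110 -> C
111 -> D
10 -> B
10 -> B
0 -> A


Result: CDBBA


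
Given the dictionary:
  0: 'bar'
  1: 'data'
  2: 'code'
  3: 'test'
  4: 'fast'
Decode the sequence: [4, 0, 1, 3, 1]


Look up each index in the dictionary:
  4 -> 'fast'
  0 -> 'bar'
  1 -> 'data'
  3 -> 'test'
  1 -> 'data'

Decoded: "fast bar data test data"


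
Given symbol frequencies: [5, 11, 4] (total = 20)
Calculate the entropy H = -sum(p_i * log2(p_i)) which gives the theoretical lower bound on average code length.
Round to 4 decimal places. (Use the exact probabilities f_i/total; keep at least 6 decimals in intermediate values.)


Per-symbol terms -p_i * log2(p_i) with p_i = f_i/20:
  p = 5/20 = 0.250000: log2(p) = -2.000000, -p*log2(p) = 0.500000
  p = 11/20 = 0.550000: log2(p) = -0.862496, -p*log2(p) = 0.474373
  p = 4/20 = 0.200000: log2(p) = -2.321928, -p*log2(p) = 0.464386
H = 0.500000 + 0.474373 + 0.464386 = 1.438759

H = 1.4388 bits/symbol


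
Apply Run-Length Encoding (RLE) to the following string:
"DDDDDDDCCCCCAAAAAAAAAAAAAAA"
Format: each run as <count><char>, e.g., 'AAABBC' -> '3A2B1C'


Scanning runs left to right:
  i=0: run of 'D' x 7 -> '7D'
  i=7: run of 'C' x 5 -> '5C'
  i=12: run of 'A' x 15 -> '15A'

RLE = 7D5C15A


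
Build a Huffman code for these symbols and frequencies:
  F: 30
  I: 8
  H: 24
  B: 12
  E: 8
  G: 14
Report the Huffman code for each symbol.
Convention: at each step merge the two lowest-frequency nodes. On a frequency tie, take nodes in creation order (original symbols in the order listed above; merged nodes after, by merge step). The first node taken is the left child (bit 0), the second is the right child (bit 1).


Huffman tree construction:
Step 1: Merge I(8) + E(8) = 16
Step 2: Merge B(12) + G(14) = 26
Step 3: Merge (I+E)(16) + H(24) = 40
Step 4: Merge (B+G)(26) + F(30) = 56
Step 5: Merge ((I+E)+H)(40) + ((B+G)+F)(56) = 96
Read each symbol's code off the tree from the root (left child = 0, right child = 1).

Codes:
  F: 11 (length 2)
  I: 000 (length 3)
  H: 01 (length 2)
  B: 100 (length 3)
  E: 001 (length 3)
  G: 101 (length 3)
Average code length: 234/96 = 2.4375 bits/symbol


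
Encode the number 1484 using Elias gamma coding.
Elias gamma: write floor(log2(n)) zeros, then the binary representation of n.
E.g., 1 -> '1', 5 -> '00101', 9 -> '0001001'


num_bits = floor(log2(1484)) + 1 = 11
leading_zeros = num_bits - 1 = 10
binary(1484) = 10111001100

Elias gamma(1484) = '0000000000' + '10111001100' = 000000000010111001100 (21 bits)


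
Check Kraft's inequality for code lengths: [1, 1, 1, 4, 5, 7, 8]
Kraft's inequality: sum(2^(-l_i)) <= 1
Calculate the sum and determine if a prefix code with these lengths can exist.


Sum = 2^(-1) + 2^(-1) + 2^(-1) + 2^(-4) + 2^(-5) + 2^(-7) + 2^(-8)
    = 0.5 + 0.5 + 0.5 + 0.0625 + 0.03125 + 0.0078125 + 0.00390625
    = 411/256 = 1.60546875
Since 1.60546875 > 1, Kraft's inequality is NOT satisfied.
A prefix code with these lengths CANNOT exist.

Kraft sum = 1.60546875. Not satisfied.


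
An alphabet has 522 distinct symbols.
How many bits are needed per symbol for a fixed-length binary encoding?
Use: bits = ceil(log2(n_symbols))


log2(522) = 9.0279
Bracket: 2^9 = 512 < 522 <= 2^10 = 1024
So ceil(log2(522)) = 10

bits = ceil(log2(522)) = ceil(9.0279) = 10 bits


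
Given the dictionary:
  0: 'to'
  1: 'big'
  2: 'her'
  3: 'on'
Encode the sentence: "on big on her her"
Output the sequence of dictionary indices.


Look up each word in the dictionary:
  'on' -> 3
  'big' -> 1
  'on' -> 3
  'her' -> 2
  'her' -> 2

Encoded: [3, 1, 3, 2, 2]


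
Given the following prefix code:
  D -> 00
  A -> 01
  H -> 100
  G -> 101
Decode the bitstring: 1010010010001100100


Decoding step by step:
Bits 101 -> G
Bits 00 -> D
Bits 100 -> H
Bits 100 -> H
Bits 01 -> A
Bits 100 -> H
Bits 100 -> H


Decoded message: GDHHAHH


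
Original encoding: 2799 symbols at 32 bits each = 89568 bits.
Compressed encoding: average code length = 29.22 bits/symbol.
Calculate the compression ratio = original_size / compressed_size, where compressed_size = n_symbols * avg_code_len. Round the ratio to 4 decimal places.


original_size = n_symbols * orig_bits = 2799 * 32 = 89568 bits
compressed_size = n_symbols * avg_code_len = 2799 * 29.22 = 81786.78 bits
ratio = original_size / compressed_size = 89568 / 81786.78 = 1.0951

Compression ratio = 1.0951


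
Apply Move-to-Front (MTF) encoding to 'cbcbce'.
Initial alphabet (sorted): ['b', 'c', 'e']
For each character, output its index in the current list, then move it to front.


MTF encoding:
'c': index 1 in ['b', 'c', 'e'] -> ['c', 'b', 'e']
'b': index 1 in ['c', 'b', 'e'] -> ['b', 'c', 'e']
'c': index 1 in ['b', 'c', 'e'] -> ['c', 'b', 'e']
'b': index 1 in ['c', 'b', 'e'] -> ['b', 'c', 'e']
'c': index 1 in ['b', 'c', 'e'] -> ['c', 'b', 'e']
'e': index 2 in ['c', 'b', 'e'] -> ['e', 'c', 'b']


Output: [1, 1, 1, 1, 1, 2]


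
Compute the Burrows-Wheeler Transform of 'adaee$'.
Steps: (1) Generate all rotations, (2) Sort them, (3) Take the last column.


Rotations (sorted):
  0: $adaee -> last char: e
  1: adaee$ -> last char: $
  2: aee$ad -> last char: d
  3: daee$a -> last char: a
  4: e$adae -> last char: e
  5: ee$ada -> last char: a


BWT = e$daea


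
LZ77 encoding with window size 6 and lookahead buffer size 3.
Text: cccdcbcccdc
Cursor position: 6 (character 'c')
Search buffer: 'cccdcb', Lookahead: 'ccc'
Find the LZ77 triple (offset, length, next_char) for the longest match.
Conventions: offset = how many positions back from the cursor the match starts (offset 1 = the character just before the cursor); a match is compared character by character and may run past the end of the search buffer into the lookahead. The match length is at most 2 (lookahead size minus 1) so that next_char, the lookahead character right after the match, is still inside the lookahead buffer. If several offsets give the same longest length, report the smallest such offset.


Try each offset into the search buffer:
  offset=1 (pos 5, char 'b'): match length 0
  offset=2 (pos 4, char 'c'): match length 1
  offset=3 (pos 3, char 'd'): match length 0
  offset=4 (pos 2, char 'c'): match length 1
  offset=5 (pos 1, char 'c'): match length 2
  offset=6 (pos 0, char 'c'): match length 2
Longest match has length 2, found at offsets 5, 6; take the smallest, offset 5.
next_char = character at position 6 + 2 = 8 -> 'c'

Best match: offset=5, length=2 (matching 'cc' starting at position 1)
LZ77 triple: (5, 2, 'c')


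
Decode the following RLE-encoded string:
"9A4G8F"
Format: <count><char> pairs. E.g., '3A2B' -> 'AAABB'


Expanding each <count><char> pair:
  9A -> 'AAAAAAAAA'
  4G -> 'GGGG'
  8F -> 'FFFFFFFF'

Decoded = AAAAAAAAAGGGGFFFFFFFF


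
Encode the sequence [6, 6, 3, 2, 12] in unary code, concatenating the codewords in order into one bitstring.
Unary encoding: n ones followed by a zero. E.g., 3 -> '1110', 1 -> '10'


Encode each number as n ones followed by a terminating 0:
  6 -> 1111110 (7 bits)
  6 -> 1111110 (7 bits)
  3 -> 1110 (4 bits)
  2 -> 110 (3 bits)
  12 -> 1111111111110 (13 bits)
Total length = 7 + 7 + 4 + 3 + 13 = 34 bits.

Unary([6, 6, 3, 2, 12]) = 1111110111111011101101111111111110 (34 bits)


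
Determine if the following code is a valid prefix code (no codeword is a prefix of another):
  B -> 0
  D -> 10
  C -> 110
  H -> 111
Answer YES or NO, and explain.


Checking each pair (does one codeword prefix another?):
  B='0' vs D='10': no prefix
  B='0' vs C='110': no prefix
  B='0' vs H='111': no prefix
  D='10' vs B='0': no prefix
  D='10' vs C='110': no prefix
  D='10' vs H='111': no prefix
  C='110' vs B='0': no prefix
  C='110' vs D='10': no prefix
  C='110' vs H='111': no prefix
  H='111' vs B='0': no prefix
  H='111' vs D='10': no prefix
  H='111' vs C='110': no prefix
No violation found over all pairs.

YES -- this is a valid prefix code. No codeword is a prefix of any other codeword.


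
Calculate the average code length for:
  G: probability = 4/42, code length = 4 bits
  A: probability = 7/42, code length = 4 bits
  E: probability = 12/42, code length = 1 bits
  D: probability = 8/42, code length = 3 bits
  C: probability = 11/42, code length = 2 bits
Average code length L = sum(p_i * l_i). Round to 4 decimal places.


Weighted contributions p_i * l_i:
  G: (4/42) * 4 = 16/42
  A: (7/42) * 4 = 28/42
  E: (12/42) * 1 = 12/42
  D: (8/42) * 3 = 24/42
  C: (11/42) * 2 = 22/42
Sum = (16 + 28 + 12 + 24 + 22)/42 = 102/42

L = 102/42 = 2.4286 bits/symbol


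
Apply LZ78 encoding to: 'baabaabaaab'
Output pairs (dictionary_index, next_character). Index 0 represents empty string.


LZ78 encoding steps:
Dictionary: {0: ''}
Step 1: w='' (idx 0), next='b' -> output (0, 'b'), add 'b' as idx 1
Step 2: w='' (idx 0), next='a' -> output (0, 'a'), add 'a' as idx 2
Step 3: w='a' (idx 2), next='b' -> output (2, 'b'), add 'ab' as idx 3
Step 4: w='a' (idx 2), next='a' -> output (2, 'a'), add 'aa' as idx 4
Step 5: w='b' (idx 1), next='a' -> output (1, 'a'), add 'ba' as idx 5
Step 6: w='aa' (idx 4), next='b' -> output (4, 'b'), add 'aab' as idx 6


Encoded: [(0, 'b'), (0, 'a'), (2, 'b'), (2, 'a'), (1, 'a'), (4, 'b')]


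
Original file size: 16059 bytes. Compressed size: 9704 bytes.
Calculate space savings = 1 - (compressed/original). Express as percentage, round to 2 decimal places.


ratio = compressed/original = 9704/16059 = 0.604272
savings = 1 - ratio = 1 - 0.604272 = 0.395728
as a percentage: 0.395728 * 100 = 39.57%

Space savings = 1 - 9704/16059 = 39.57%


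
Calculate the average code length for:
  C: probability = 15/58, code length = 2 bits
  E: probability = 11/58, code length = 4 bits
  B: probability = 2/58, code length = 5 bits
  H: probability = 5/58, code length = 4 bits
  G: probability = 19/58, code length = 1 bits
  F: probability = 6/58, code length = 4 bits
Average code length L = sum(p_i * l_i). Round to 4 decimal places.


Weighted contributions p_i * l_i:
  C: (15/58) * 2 = 30/58
  E: (11/58) * 4 = 44/58
  B: (2/58) * 5 = 10/58
  H: (5/58) * 4 = 20/58
  G: (19/58) * 1 = 19/58
  F: (6/58) * 4 = 24/58
Sum = (30 + 44 + 10 + 20 + 19 + 24)/58 = 147/58

L = 147/58 = 2.5345 bits/symbol


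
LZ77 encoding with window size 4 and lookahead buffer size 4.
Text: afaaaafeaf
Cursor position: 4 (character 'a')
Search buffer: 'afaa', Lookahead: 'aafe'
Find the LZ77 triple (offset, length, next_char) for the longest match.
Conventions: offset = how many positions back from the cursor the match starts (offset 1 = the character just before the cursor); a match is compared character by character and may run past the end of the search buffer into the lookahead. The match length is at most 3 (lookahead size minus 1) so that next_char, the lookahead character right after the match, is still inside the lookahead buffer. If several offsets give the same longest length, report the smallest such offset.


Try each offset into the search buffer:
  offset=1 (pos 3, char 'a'): match length 2
  offset=2 (pos 2, char 'a'): match length 2
  offset=3 (pos 1, char 'f'): match length 0
  offset=4 (pos 0, char 'a'): match length 1
Longest match has length 2, found at offsets 1, 2; take the smallest, offset 1.
next_char = character at position 4 + 2 = 6 -> 'f'

Best match: offset=1, length=2 (matching 'aa' starting at position 3)
LZ77 triple: (1, 2, 'f')


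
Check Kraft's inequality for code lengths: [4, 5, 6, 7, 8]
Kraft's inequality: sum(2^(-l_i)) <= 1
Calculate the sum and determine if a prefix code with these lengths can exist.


Sum = 2^(-4) + 2^(-5) + 2^(-6) + 2^(-7) + 2^(-8)
    = 0.0625 + 0.03125 + 0.015625 + 0.0078125 + 0.00390625
    = 31/256 = 0.12109375
Since 0.12109375 <= 1, Kraft's inequality IS satisfied.
A prefix code with these lengths CAN exist.

Kraft sum = 0.12109375. Satisfied.


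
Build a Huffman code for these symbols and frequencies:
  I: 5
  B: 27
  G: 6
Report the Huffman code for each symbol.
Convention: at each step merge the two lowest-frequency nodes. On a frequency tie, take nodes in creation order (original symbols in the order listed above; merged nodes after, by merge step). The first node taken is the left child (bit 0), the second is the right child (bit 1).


Huffman tree construction:
Step 1: Merge I(5) + G(6) = 11
Step 2: Merge (I+G)(11) + B(27) = 38
Read each symbol's code off the tree from the root (left child = 0, right child = 1).

Codes:
  I: 00 (length 2)
  B: 1 (length 1)
  G: 01 (length 2)
Average code length: 49/38 = 1.2895 bits/symbol


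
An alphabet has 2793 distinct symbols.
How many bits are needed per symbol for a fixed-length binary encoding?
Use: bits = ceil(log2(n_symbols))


log2(2793) = 11.4476
Bracket: 2^11 = 2048 < 2793 <= 2^12 = 4096
So ceil(log2(2793)) = 12

bits = ceil(log2(2793)) = ceil(11.4476) = 12 bits


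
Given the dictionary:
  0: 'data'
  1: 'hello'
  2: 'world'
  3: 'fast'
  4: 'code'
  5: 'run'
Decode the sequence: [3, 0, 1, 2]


Look up each index in the dictionary:
  3 -> 'fast'
  0 -> 'data'
  1 -> 'hello'
  2 -> 'world'

Decoded: "fast data hello world"
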